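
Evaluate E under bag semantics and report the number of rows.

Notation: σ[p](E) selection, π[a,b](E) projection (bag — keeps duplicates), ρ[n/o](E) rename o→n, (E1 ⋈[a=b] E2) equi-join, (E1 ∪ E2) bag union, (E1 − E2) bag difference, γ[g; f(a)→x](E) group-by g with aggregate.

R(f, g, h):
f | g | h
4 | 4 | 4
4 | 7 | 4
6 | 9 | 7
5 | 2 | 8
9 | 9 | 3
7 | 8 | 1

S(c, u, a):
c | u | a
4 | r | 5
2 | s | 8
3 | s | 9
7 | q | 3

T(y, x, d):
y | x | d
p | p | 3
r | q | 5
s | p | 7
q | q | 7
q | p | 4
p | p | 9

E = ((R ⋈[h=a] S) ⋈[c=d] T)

Stepwise |·|:
  R → 6
  S → 4
  (R ⋈[h=a] S) → 2
  T → 6
  ((R ⋈[h=a] S) ⋈[c=d] T) → 2

|E| = 2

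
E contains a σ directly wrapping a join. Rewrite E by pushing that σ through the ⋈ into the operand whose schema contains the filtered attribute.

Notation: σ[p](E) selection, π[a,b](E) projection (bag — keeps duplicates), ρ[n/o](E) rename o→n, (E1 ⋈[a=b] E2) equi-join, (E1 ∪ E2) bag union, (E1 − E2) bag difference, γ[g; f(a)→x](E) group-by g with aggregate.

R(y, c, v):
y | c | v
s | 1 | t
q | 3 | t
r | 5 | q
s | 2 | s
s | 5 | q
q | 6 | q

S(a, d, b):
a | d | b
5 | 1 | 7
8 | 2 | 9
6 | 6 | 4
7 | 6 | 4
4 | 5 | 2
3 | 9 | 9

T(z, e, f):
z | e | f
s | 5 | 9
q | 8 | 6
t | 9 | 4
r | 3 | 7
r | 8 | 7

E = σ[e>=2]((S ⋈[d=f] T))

σ filters on e, owned by the right side.
E' = (S ⋈[d=f] σ[e>=2](T))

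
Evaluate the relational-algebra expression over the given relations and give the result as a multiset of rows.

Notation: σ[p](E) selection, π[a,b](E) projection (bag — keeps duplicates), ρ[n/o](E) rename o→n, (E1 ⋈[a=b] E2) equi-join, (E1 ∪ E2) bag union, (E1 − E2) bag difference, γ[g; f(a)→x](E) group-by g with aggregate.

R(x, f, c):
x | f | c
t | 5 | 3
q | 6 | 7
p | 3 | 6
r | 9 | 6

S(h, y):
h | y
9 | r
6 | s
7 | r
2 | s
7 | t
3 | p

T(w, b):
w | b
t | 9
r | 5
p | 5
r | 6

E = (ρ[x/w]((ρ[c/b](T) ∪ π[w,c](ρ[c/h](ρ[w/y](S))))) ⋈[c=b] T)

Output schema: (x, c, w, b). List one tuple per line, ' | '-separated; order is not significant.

Stepwise |·|:
  T → 4
  ρ[c/b](T) → 4
  S → 6
  ρ[w/y](S) → 6
  ρ[c/h](ρ[w/y](S)) → 6
  π[w,c](ρ[c/h](ρ[w/y](S))) → 6
  (ρ[c/b](T) ∪ π[w,c](ρ[c/h](ρ[w/y](S)))) → 10
  ρ[x/w]((ρ[c/b](T) ∪ π[w,c](ρ[c/h](ρ[w/y](S))))) → 10
  T → 4
  (ρ[x/w]((ρ[c/b](T) ∪ π[w,c](ρ[c/h](ρ[w/y](S))))) ⋈[c=b] T) → 8

== RESULT ==
x | c | w | b
p | 5 | p | 5
p | 5 | r | 5
r | 5 | p | 5
r | 5 | r | 5
r | 6 | r | 6
r | 9 | t | 9
s | 6 | r | 6
t | 9 | t | 9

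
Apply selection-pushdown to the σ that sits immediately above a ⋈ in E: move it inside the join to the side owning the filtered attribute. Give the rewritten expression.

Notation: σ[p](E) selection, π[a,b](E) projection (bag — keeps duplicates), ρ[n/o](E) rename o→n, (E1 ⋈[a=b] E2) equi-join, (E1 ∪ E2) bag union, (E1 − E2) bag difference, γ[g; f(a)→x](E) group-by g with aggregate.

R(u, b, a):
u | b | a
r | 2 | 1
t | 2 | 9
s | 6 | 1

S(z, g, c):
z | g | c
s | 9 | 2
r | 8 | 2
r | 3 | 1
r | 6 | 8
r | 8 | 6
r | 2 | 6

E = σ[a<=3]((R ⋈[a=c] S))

σ filters on a, owned by the left side.
E' = (σ[a<=3](R) ⋈[a=c] S)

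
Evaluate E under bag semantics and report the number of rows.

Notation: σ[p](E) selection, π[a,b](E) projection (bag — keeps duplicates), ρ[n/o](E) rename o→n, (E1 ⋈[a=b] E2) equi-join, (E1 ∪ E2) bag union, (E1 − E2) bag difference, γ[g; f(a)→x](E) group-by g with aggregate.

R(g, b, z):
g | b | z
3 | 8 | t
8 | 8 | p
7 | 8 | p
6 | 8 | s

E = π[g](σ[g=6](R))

Per-node cardinality:
  R → 4
  σ[g=6](R) → 1
  π[g](σ[g=6](R)) → 1

|E| = 1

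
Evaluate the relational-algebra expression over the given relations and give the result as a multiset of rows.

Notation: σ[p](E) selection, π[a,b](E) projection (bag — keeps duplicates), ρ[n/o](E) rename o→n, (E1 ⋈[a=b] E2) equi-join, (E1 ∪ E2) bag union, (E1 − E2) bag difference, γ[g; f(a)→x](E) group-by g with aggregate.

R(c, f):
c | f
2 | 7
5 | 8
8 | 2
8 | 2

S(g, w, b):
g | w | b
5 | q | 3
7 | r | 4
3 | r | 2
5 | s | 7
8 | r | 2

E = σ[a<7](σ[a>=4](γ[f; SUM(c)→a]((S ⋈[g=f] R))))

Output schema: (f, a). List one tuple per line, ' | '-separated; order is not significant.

Per-node cardinality:
  S → 5
  R → 4
  (S ⋈[g=f] R) → 2
  γ[f; SUM(c)→a]((S ⋈[g=f] R)) → 2
  σ[a>=4](γ[f; SUM(c)→a]((S ⋈[g=f] R))) → 1
  σ[a<7](σ[a>=4](γ[f; SUM(c)→a]((S ⋈[g=f] R)))) → 1

== RESULT ==
f | a
8 | 5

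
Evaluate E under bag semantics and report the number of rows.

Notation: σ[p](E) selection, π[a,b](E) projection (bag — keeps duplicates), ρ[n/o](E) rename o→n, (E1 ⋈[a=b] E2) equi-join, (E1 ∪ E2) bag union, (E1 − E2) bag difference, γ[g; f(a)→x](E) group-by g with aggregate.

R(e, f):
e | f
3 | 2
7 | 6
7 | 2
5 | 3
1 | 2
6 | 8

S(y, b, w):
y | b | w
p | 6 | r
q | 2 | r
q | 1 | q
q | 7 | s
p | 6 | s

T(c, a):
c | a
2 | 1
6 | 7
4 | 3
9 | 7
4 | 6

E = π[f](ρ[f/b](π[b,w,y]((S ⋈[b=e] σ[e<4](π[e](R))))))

Row counts bottom-up:
  S → 5
  R → 6
  π[e](R) → 6
  σ[e<4](π[e](R)) → 2
  (S ⋈[b=e] σ[e<4](π[e](R))) → 1
  π[b,w,y]((S ⋈[b=e] σ[e<4](π[e](R)))) → 1
  ρ[f/b](π[b,w,y]((S ⋈[b=e] σ[e<4](π[e](R))))) → 1
  π[f](ρ[f/b](π[b,w,y]((S ⋈[b=e] σ[e<4](π[e](R)))))) → 1

|E| = 1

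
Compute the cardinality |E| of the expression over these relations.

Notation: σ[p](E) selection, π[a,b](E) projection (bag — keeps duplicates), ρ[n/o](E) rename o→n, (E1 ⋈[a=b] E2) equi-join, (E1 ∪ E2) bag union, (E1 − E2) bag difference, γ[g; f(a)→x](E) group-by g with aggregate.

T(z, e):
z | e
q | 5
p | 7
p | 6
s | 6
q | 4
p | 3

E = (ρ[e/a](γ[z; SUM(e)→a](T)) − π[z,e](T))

Stepwise |·|:
  T → 6
  γ[z; SUM(e)→a](T) → 3
  ρ[e/a](γ[z; SUM(e)→a](T)) → 3
  T → 6
  π[z,e](T) → 6
  (ρ[e/a](γ[z; SUM(e)→a](T)) − π[z,e](T)) → 2

|E| = 2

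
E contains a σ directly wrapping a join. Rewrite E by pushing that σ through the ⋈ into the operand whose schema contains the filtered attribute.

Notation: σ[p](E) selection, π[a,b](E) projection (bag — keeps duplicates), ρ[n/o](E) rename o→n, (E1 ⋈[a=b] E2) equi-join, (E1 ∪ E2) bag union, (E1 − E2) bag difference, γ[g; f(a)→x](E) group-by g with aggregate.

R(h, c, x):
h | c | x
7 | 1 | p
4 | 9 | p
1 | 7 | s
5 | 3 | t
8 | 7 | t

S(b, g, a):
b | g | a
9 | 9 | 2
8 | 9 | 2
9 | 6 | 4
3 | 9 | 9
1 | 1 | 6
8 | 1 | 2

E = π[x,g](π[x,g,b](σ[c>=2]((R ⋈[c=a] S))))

σ filters on c, owned by the left side.
E' = π[x,g](π[x,g,b]((σ[c>=2](R) ⋈[c=a] S)))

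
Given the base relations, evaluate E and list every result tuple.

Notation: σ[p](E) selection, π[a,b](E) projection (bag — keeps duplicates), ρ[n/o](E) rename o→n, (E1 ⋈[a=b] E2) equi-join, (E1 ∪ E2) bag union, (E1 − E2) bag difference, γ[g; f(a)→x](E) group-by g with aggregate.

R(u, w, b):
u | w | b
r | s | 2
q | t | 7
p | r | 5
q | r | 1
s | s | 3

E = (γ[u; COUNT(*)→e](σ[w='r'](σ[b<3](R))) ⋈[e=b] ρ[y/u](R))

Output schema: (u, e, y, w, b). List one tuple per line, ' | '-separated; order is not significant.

Subexpression sizes:
  R → 5
  σ[b<3](R) → 2
  σ[w='r'](σ[b<3](R)) → 1
  γ[u; COUNT(*)→e](σ[w='r'](σ[b<3](R))) → 1
  R → 5
  ρ[y/u](R) → 5
  (γ[u; COUNT(*)→e](σ[w='r'](σ[b<3](R))) ⋈[e=b] ρ[y/u](R)) → 1

== RESULT ==
u | e | y | w | b
q | 1 | q | r | 1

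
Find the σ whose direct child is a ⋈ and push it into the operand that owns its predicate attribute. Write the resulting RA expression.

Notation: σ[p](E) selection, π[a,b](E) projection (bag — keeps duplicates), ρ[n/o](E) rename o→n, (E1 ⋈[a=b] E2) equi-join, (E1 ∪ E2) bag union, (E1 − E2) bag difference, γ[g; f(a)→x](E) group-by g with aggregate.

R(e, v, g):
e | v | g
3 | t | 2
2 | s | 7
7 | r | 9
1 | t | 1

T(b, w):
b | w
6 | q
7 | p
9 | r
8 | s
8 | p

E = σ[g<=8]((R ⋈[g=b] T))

σ filters on g, owned by the left side.
E' = (σ[g<=8](R) ⋈[g=b] T)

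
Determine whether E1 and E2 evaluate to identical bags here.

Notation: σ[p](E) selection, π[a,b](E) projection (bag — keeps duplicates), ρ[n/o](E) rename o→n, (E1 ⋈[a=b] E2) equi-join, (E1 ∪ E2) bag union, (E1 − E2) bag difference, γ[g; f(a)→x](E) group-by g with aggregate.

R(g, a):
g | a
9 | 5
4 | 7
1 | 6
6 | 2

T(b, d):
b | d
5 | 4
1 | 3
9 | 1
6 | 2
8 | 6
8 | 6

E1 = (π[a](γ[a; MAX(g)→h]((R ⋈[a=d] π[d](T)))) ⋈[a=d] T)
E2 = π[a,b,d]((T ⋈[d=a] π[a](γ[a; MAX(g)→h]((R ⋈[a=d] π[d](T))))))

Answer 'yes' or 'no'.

E1 row counts bottom-up:
  R → 4
  T → 6
  π[d](T) → 6
  (R ⋈[a=d] π[d](T)) → 3
  γ[a; MAX(g)→h]((R ⋈[a=d] π[d](T))) → 2
  π[a](γ[a; MAX(g)→h]((R ⋈[a=d] π[d](T)))) → 2
  T → 6
  (π[a](γ[a; MAX(g)→h]((R ⋈[a=d] π[d](T)))) ⋈[a=d] T) → 3
E2 row counts bottom-up:
  T → 6
  R → 4
  T → 6
  π[d](T) → 6
  (R ⋈[a=d] π[d](T)) → 3
  γ[a; MAX(g)→h]((R ⋈[a=d] π[d](T))) → 2
  π[a](γ[a; MAX(g)→h]((R ⋈[a=d] π[d](T)))) → 2
  (T ⋈[d=a] π[a](γ[a; MAX(g)→h]((R ⋈[a=d] π[d](T))))) → 3
  π[a,b,d]((T ⋈[d=a] π[a](γ[a; MAX(g)→h]((R ⋈[a=d] π[d](T)))))) → 3

E1 and E2 produce the same multiset:
a | b | d
2 | 6 | 2
6 | 8 | 6
6 | 8 | 6

yes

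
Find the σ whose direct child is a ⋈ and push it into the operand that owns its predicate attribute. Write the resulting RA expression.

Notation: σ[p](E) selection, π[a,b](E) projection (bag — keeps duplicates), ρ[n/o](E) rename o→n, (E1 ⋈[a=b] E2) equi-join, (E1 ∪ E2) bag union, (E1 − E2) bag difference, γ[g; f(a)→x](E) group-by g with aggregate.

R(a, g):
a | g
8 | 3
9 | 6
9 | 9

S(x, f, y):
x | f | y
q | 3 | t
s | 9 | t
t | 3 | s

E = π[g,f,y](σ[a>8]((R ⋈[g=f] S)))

σ filters on a, owned by the left side.
E' = π[g,f,y]((σ[a>8](R) ⋈[g=f] S))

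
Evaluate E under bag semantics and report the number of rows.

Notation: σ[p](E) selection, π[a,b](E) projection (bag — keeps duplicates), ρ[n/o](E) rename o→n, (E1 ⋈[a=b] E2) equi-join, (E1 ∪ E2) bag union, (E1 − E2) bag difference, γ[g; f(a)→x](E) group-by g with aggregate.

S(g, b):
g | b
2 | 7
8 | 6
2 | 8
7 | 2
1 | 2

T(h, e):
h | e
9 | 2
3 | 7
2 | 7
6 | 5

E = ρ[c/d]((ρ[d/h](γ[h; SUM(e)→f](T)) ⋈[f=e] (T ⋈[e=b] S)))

Stepwise |·|:
  T → 4
  γ[h; SUM(e)→f](T) → 4
  ρ[d/h](γ[h; SUM(e)→f](T)) → 4
  T → 4
  S → 5
  (T ⋈[e=b] S) → 4
  (ρ[d/h](γ[h; SUM(e)→f](T)) ⋈[f=e] (T ⋈[e=b] S)) → 6
  ρ[c/d]((ρ[d/h](γ[h; SUM(e)→f](T)) ⋈[f=e] (T ⋈[e=b] S))) → 6

|E| = 6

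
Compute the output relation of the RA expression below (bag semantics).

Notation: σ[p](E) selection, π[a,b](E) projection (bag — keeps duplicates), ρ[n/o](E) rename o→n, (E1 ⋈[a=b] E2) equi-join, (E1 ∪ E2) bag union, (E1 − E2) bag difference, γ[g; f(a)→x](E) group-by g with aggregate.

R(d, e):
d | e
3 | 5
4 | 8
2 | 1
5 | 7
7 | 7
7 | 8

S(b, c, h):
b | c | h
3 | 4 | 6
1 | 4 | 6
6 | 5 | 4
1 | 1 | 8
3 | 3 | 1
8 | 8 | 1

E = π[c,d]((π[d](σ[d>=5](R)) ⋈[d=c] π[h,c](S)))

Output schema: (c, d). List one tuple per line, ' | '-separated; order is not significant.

Subexpression sizes:
  R → 6
  σ[d>=5](R) → 3
  π[d](σ[d>=5](R)) → 3
  S → 6
  π[h,c](S) → 6
  (π[d](σ[d>=5](R)) ⋈[d=c] π[h,c](S)) → 1
  π[c,d]((π[d](σ[d>=5](R)) ⋈[d=c] π[h,c](S))) → 1

== RESULT ==
c | d
5 | 5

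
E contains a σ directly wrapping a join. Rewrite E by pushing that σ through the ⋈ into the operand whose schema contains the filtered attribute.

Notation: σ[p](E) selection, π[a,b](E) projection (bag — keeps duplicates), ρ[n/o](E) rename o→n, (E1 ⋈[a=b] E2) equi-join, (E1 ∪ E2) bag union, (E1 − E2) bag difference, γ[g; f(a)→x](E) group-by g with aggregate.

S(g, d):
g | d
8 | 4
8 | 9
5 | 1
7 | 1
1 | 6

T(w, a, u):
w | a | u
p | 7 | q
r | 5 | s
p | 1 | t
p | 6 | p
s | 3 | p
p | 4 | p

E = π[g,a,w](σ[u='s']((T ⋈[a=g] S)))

σ filters on u, owned by the left side.
E' = π[g,a,w]((σ[u='s'](T) ⋈[a=g] S))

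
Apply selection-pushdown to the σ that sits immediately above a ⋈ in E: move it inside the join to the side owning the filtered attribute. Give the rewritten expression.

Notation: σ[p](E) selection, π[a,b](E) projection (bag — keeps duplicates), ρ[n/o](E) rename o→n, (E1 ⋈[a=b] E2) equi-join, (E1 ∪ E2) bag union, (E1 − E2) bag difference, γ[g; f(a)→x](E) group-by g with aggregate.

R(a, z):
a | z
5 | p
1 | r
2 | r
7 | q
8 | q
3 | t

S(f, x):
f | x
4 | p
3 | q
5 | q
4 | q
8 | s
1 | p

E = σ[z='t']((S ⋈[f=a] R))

σ filters on z, owned by the right side.
E' = (S ⋈[f=a] σ[z='t'](R))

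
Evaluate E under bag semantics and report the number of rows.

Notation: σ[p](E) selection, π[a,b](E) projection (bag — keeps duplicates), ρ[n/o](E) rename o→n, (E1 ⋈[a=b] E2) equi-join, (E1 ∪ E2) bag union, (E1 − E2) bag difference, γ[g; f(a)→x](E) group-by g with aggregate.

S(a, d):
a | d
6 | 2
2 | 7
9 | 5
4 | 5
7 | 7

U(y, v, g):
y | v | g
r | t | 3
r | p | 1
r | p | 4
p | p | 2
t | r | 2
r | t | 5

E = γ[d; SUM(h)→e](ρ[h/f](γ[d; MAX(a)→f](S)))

Per-node cardinality:
  S → 5
  γ[d; MAX(a)→f](S) → 3
  ρ[h/f](γ[d; MAX(a)→f](S)) → 3
  γ[d; SUM(h)→e](ρ[h/f](γ[d; MAX(a)→f](S))) → 3

|E| = 3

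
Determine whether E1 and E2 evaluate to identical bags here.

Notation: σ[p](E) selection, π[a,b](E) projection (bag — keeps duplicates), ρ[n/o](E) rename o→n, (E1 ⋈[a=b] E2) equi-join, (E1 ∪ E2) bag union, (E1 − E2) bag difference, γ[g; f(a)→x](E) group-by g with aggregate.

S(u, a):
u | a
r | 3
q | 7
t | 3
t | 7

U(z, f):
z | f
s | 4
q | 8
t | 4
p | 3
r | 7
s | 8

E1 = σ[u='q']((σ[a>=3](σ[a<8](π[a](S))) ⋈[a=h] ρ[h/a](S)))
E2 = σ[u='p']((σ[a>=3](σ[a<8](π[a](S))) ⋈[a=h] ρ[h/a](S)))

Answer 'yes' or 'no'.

E1 subexpression sizes:
  S → 4
  π[a](S) → 4
  σ[a<8](π[a](S)) → 4
  σ[a>=3](σ[a<8](π[a](S))) → 4
  S → 4
  ρ[h/a](S) → 4
  (σ[a>=3](σ[a<8](π[a](S))) ⋈[a=h] ρ[h/a](S)) → 8
  σ[u='q']((σ[a>=3](σ[a<8](π[a](S))) ⋈[a=h] ρ[h/a](S))) → 2
E2 subexpression sizes:
  S → 4
  π[a](S) → 4
  σ[a<8](π[a](S)) → 4
  σ[a>=3](σ[a<8](π[a](S))) → 4
  S → 4
  ρ[h/a](S) → 4
  (σ[a>=3](σ[a<8](π[a](S))) ⋈[a=h] ρ[h/a](S)) → 8
  σ[u='p']((σ[a>=3](σ[a<8](π[a](S))) ⋈[a=h] ρ[h/a](S))) → 0

E1 result:
a | u | h
7 | q | 7
7 | q | 7
E2 result:
a | u | h
(0 rows)
Witness: (7, 'q', 7) appears 2× in E1 but 0× in E2.

no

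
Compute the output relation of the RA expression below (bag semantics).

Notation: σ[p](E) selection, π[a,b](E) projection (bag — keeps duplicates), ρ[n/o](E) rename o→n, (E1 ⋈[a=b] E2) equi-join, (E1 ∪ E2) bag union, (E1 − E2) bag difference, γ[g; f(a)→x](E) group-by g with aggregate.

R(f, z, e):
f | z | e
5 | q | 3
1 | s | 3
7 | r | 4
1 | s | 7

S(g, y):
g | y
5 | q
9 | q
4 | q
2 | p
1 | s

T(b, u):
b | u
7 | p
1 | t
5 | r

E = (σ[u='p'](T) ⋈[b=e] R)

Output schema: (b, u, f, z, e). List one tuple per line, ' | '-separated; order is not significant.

Row counts bottom-up:
  T → 3
  σ[u='p'](T) → 1
  R → 4
  (σ[u='p'](T) ⋈[b=e] R) → 1

== RESULT ==
b | u | f | z | e
7 | p | 1 | s | 7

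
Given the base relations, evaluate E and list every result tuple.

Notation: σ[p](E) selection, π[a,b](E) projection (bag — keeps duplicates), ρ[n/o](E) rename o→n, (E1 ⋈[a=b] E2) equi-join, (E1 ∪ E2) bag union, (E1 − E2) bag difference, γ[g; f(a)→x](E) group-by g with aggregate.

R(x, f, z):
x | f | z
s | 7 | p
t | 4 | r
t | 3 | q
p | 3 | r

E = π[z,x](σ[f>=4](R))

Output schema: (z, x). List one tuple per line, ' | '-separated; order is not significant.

Subexpression sizes:
  R → 4
  σ[f>=4](R) → 2
  π[z,x](σ[f>=4](R)) → 2

== RESULT ==
z | x
p | s
r | t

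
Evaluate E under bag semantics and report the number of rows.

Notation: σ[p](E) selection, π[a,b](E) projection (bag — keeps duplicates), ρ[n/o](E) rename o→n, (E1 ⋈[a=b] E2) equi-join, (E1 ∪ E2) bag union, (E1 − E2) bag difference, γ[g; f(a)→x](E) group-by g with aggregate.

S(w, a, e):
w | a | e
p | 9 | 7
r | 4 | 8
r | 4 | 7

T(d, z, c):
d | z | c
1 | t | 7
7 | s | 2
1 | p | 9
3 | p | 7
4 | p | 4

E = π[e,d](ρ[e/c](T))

Row counts bottom-up:
  T → 5
  ρ[e/c](T) → 5
  π[e,d](ρ[e/c](T)) → 5

|E| = 5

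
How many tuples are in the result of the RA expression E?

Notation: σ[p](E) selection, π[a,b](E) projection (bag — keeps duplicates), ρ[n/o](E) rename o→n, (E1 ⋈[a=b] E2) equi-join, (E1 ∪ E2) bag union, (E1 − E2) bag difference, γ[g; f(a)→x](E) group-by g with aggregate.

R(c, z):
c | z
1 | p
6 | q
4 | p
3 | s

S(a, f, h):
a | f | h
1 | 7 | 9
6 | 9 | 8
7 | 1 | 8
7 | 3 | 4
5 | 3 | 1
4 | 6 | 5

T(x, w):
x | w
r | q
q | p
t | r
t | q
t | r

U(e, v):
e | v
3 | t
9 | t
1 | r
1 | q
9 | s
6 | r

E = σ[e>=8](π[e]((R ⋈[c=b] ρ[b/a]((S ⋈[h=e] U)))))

Stepwise |·|:
  R → 4
  S → 6
  U → 6
  (S ⋈[h=e] U) → 4
  ρ[b/a]((S ⋈[h=e] U)) → 4
  (R ⋈[c=b] ρ[b/a]((S ⋈[h=e] U))) → 2
  π[e]((R ⋈[c=b] ρ[b/a]((S ⋈[h=e] U)))) → 2
  σ[e>=8](π[e]((R ⋈[c=b] ρ[b/a]((S ⋈[h=e] U))))) → 2

|E| = 2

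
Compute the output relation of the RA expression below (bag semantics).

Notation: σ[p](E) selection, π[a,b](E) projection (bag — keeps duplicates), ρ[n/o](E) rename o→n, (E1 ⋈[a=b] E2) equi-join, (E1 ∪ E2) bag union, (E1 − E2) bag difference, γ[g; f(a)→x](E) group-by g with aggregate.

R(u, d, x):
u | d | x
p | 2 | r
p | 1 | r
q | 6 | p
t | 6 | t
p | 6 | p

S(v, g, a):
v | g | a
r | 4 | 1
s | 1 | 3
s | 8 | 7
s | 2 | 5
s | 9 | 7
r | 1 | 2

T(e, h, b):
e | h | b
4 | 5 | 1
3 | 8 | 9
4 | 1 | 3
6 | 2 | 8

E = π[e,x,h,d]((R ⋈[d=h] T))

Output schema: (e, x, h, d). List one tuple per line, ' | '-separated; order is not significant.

Subexpression sizes:
  R → 5
  T → 4
  (R ⋈[d=h] T) → 2
  π[e,x,h,d]((R ⋈[d=h] T)) → 2

== RESULT ==
e | x | h | d
4 | r | 1 | 1
6 | r | 2 | 2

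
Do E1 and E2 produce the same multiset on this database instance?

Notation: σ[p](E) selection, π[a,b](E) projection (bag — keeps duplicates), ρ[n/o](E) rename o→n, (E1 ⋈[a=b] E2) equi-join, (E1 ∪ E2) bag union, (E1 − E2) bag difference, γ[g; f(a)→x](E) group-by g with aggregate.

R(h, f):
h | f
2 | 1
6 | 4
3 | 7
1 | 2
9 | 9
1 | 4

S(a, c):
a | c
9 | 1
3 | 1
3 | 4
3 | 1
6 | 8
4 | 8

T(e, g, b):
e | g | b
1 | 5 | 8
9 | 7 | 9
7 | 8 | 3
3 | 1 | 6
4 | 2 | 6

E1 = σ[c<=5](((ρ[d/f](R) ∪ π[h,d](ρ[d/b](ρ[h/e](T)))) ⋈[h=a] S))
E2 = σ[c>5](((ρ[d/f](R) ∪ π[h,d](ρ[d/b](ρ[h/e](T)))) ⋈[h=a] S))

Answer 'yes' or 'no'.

E1 stepwise |·|:
  R → 6
  ρ[d/f](R) → 6
  T → 5
  ρ[h/e](T) → 5
  ρ[d/b](ρ[h/e](T)) → 5
  π[h,d](ρ[d/b](ρ[h/e](T))) → 5
  (ρ[d/f](R) ∪ π[h,d](ρ[d/b](ρ[h/e](T)))) → 11
  S → 6
  ((ρ[d/f](R) ∪ π[h,d](ρ[d/b](ρ[h/e](T)))) ⋈[h=a] S) → 10
  σ[c<=5](((ρ[d/f](R) ∪ π[h,d](ρ[d/b](ρ[h/e](T)))) ⋈[h=a] S)) → 8
E2 stepwise |·|:
  R → 6
  ρ[d/f](R) → 6
  T → 5
  ρ[h/e](T) → 5
  ρ[d/b](ρ[h/e](T)) → 5
  π[h,d](ρ[d/b](ρ[h/e](T))) → 5
  (ρ[d/f](R) ∪ π[h,d](ρ[d/b](ρ[h/e](T)))) → 11
  S → 6
  ((ρ[d/f](R) ∪ π[h,d](ρ[d/b](ρ[h/e](T)))) ⋈[h=a] S) → 10
  σ[c>5](((ρ[d/f](R) ∪ π[h,d](ρ[d/b](ρ[h/e](T)))) ⋈[h=a] S)) → 2

E1 result:
h | d | a | c
3 | 6 | 3 | 1
3 | 6 | 3 | 1
3 | 6 | 3 | 4
3 | 7 | 3 | 1
3 | 7 | 3 | 1
3 | 7 | 3 | 4
9 | 9 | 9 | 1
9 | 9 | 9 | 1
E2 result:
h | d | a | c
4 | 6 | 4 | 8
6 | 4 | 6 | 8
Witness: (3, 7, 3, 1) appears 2× in E1 but 0× in E2.

no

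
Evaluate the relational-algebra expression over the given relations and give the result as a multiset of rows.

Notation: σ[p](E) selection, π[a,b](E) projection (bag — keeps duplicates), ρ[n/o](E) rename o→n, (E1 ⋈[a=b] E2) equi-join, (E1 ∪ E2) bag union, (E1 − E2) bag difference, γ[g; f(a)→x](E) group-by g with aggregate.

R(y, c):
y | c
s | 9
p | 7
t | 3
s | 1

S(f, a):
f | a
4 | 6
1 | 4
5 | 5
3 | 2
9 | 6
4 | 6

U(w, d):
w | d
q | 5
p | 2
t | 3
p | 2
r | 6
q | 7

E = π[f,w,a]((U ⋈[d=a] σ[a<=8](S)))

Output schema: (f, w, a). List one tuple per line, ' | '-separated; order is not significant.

Subexpression sizes:
  U → 6
  S → 6
  σ[a<=8](S) → 6
  (U ⋈[d=a] σ[a<=8](S)) → 6
  π[f,w,a]((U ⋈[d=a] σ[a<=8](S))) → 6

== RESULT ==
f | w | a
3 | p | 2
3 | p | 2
4 | r | 6
4 | r | 6
5 | q | 5
9 | r | 6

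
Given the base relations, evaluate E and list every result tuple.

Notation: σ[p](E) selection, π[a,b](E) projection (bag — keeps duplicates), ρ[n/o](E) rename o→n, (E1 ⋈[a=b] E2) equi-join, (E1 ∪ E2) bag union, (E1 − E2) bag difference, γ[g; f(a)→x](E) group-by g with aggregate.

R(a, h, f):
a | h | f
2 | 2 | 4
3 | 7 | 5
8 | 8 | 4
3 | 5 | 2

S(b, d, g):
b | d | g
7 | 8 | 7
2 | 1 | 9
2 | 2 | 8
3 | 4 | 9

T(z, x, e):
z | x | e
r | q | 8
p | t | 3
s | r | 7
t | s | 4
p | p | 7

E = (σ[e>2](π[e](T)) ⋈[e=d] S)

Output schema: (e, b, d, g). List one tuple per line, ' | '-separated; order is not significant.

Stepwise |·|:
  T → 5
  π[e](T) → 5
  σ[e>2](π[e](T)) → 5
  S → 4
  (σ[e>2](π[e](T)) ⋈[e=d] S) → 2

== RESULT ==
e | b | d | g
4 | 3 | 4 | 9
8 | 7 | 8 | 7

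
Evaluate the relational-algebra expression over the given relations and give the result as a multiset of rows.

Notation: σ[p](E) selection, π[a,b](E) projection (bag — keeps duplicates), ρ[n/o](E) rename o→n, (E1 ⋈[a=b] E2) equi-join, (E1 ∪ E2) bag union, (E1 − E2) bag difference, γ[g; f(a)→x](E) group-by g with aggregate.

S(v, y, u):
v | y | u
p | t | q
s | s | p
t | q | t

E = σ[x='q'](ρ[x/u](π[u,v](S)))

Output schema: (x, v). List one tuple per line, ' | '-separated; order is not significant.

Row counts bottom-up:
  S → 3
  π[u,v](S) → 3
  ρ[x/u](π[u,v](S)) → 3
  σ[x='q'](ρ[x/u](π[u,v](S))) → 1

== RESULT ==
x | v
q | p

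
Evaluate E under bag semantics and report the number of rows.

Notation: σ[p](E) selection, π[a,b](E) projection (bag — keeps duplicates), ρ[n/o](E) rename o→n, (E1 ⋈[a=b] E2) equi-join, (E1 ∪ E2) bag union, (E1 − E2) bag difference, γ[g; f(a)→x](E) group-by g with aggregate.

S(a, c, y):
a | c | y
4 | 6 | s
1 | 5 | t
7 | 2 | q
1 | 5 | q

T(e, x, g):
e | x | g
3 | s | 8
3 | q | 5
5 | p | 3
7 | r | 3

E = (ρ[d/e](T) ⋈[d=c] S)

Per-node cardinality:
  T → 4
  ρ[d/e](T) → 4
  S → 4
  (ρ[d/e](T) ⋈[d=c] S) → 2

|E| = 2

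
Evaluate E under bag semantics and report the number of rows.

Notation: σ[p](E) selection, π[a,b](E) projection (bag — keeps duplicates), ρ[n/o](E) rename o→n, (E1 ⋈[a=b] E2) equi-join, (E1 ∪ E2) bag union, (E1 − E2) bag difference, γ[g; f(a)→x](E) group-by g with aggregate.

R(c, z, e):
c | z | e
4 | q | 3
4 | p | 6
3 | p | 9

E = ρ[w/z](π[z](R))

Stepwise |·|:
  R → 3
  π[z](R) → 3
  ρ[w/z](π[z](R)) → 3

|E| = 3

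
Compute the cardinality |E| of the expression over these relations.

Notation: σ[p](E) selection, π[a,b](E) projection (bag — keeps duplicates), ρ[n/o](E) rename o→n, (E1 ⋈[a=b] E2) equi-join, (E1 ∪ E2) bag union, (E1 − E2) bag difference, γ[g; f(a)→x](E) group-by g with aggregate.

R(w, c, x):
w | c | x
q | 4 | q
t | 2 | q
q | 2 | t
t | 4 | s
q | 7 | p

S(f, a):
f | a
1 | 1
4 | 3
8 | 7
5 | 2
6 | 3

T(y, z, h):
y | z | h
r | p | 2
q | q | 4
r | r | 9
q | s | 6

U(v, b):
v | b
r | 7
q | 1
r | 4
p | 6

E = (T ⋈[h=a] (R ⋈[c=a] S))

Stepwise |·|:
  T → 4
  R → 5
  S → 5
  (R ⋈[c=a] S) → 3
  (T ⋈[h=a] (R ⋈[c=a] S)) → 2

|E| = 2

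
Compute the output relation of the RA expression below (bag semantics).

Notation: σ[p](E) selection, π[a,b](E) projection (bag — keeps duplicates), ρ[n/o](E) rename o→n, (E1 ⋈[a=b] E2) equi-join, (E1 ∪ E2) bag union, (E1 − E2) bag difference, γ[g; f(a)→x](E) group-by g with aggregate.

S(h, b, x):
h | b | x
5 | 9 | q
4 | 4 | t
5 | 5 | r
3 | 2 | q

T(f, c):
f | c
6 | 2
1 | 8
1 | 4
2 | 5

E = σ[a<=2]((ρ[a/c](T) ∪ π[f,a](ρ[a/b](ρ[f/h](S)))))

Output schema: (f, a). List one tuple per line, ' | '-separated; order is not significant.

Row counts bottom-up:
  T → 4
  ρ[a/c](T) → 4
  S → 4
  ρ[f/h](S) → 4
  ρ[a/b](ρ[f/h](S)) → 4
  π[f,a](ρ[a/b](ρ[f/h](S))) → 4
  (ρ[a/c](T) ∪ π[f,a](ρ[a/b](ρ[f/h](S)))) → 8
  σ[a<=2]((ρ[a/c](T) ∪ π[f,a](ρ[a/b](ρ[f/h](S))))) → 2

== RESULT ==
f | a
3 | 2
6 | 2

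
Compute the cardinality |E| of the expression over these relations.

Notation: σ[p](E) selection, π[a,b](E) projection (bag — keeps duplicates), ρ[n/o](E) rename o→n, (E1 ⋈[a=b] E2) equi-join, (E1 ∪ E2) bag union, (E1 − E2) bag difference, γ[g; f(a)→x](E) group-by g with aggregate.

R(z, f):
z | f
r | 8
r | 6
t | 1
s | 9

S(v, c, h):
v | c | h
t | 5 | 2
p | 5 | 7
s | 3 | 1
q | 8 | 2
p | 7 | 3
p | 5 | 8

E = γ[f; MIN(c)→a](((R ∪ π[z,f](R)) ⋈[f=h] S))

Row counts bottom-up:
  R → 4
  R → 4
  π[z,f](R) → 4
  (R ∪ π[z,f](R)) → 8
  S → 6
  ((R ∪ π[z,f](R)) ⋈[f=h] S) → 4
  γ[f; MIN(c)→a](((R ∪ π[z,f](R)) ⋈[f=h] S)) → 2

|E| = 2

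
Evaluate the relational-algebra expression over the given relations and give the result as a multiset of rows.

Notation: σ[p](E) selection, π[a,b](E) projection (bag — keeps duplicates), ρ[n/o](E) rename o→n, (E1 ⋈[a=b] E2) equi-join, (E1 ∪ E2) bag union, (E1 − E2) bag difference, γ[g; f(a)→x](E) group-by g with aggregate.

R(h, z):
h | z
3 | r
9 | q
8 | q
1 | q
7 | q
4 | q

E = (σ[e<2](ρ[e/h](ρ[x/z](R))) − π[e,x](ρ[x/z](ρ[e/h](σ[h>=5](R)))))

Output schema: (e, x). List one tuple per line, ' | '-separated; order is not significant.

Stepwise |·|:
  R → 6
  ρ[x/z](R) → 6
  ρ[e/h](ρ[x/z](R)) → 6
  σ[e<2](ρ[e/h](ρ[x/z](R))) → 1
  R → 6
  σ[h>=5](R) → 3
  ρ[e/h](σ[h>=5](R)) → 3
  ρ[x/z](ρ[e/h](σ[h>=5](R))) → 3
  π[e,x](ρ[x/z](ρ[e/h](σ[h>=5](R)))) → 3
  (σ[e<2](ρ[e/h](ρ[x/z](R))) − π[e,x](ρ[x/z](ρ[e/h](σ[h>=5](R))))) → 1

== RESULT ==
e | x
1 | q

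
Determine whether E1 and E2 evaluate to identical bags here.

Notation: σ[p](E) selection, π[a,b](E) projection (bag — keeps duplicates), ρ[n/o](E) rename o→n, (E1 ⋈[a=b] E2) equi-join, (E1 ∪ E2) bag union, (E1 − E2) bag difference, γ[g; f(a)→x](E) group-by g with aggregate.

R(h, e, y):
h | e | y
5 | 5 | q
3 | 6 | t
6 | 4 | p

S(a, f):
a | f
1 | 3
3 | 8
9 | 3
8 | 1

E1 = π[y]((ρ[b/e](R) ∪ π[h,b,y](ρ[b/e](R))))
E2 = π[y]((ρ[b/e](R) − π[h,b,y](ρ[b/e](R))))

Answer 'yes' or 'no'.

E1 row counts bottom-up:
  R → 3
  ρ[b/e](R) → 3
  R → 3
  ρ[b/e](R) → 3
  π[h,b,y](ρ[b/e](R)) → 3
  (ρ[b/e](R) ∪ π[h,b,y](ρ[b/e](R))) → 6
  π[y]((ρ[b/e](R) ∪ π[h,b,y](ρ[b/e](R)))) → 6
E2 row counts bottom-up:
  R → 3
  ρ[b/e](R) → 3
  R → 3
  ρ[b/e](R) → 3
  π[h,b,y](ρ[b/e](R)) → 3
  (ρ[b/e](R) − π[h,b,y](ρ[b/e](R))) → 0
  π[y]((ρ[b/e](R) − π[h,b,y](ρ[b/e](R)))) → 0

E1 result:
y
p
p
q
q
t
t
E2 result:
y
(0 rows)
Witness: ('t',) appears 2× in E1 but 0× in E2.

no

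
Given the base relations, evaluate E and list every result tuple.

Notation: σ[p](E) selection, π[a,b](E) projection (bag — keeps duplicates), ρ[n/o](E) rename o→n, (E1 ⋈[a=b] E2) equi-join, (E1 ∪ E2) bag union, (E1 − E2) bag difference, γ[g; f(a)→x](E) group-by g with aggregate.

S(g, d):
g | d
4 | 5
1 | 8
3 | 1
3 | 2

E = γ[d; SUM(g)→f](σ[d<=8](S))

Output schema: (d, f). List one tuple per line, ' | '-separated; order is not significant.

Row counts bottom-up:
  S → 4
  σ[d<=8](S) → 4
  γ[d; SUM(g)→f](σ[d<=8](S)) → 4

== RESULT ==
d | f
1 | 3
2 | 3
5 | 4
8 | 1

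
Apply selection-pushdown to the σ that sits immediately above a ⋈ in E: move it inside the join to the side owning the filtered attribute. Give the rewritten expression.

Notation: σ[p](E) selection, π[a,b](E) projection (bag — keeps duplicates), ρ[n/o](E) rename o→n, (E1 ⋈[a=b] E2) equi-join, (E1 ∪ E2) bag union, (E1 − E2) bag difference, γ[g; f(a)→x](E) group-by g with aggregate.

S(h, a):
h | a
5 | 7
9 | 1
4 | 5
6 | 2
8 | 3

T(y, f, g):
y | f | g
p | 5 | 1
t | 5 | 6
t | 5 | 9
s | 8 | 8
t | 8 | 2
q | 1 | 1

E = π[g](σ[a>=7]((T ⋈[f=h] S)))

σ filters on a, owned by the right side.
E' = π[g]((T ⋈[f=h] σ[a>=7](S)))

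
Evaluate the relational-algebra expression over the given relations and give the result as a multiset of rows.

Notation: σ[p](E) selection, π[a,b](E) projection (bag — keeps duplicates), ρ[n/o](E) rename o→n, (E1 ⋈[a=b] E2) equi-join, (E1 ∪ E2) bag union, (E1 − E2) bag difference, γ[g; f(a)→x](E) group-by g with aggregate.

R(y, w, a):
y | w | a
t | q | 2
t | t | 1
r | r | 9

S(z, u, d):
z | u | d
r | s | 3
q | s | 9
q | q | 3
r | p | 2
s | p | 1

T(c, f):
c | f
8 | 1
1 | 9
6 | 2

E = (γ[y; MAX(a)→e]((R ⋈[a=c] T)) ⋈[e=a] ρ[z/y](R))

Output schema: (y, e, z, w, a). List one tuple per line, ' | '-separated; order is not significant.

Stepwise |·|:
  R → 3
  T → 3
  (R ⋈[a=c] T) → 1
  γ[y; MAX(a)→e]((R ⋈[a=c] T)) → 1
  R → 3
  ρ[z/y](R) → 3
  (γ[y; MAX(a)→e]((R ⋈[a=c] T)) ⋈[e=a] ρ[z/y](R)) → 1

== RESULT ==
y | e | z | w | a
t | 1 | t | t | 1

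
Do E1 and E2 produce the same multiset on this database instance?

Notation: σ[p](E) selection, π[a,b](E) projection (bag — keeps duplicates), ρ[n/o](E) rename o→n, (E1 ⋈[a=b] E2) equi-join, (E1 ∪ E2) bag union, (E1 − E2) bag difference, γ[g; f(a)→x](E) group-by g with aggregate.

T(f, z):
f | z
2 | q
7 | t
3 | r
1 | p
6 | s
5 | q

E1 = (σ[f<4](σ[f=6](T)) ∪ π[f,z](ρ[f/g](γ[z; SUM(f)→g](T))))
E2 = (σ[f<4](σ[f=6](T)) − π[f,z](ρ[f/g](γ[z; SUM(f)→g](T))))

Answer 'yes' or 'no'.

E1 per-node cardinality:
  T → 6
  σ[f=6](T) → 1
  σ[f<4](σ[f=6](T)) → 0
  T → 6
  γ[z; SUM(f)→g](T) → 5
  ρ[f/g](γ[z; SUM(f)→g](T)) → 5
  π[f,z](ρ[f/g](γ[z; SUM(f)→g](T))) → 5
  (σ[f<4](σ[f=6](T)) ∪ π[f,z](ρ[f/g](γ[z; SUM(f)→g](T)))) → 5
E2 per-node cardinality:
  T → 6
  σ[f=6](T) → 1
  σ[f<4](σ[f=6](T)) → 0
  T → 6
  γ[z; SUM(f)→g](T) → 5
  ρ[f/g](γ[z; SUM(f)→g](T)) → 5
  π[f,z](ρ[f/g](γ[z; SUM(f)→g](T))) → 5
  (σ[f<4](σ[f=6](T)) − π[f,z](ρ[f/g](γ[z; SUM(f)→g](T)))) → 0

E1 result:
f | z
1 | p
3 | r
6 | s
7 | q
7 | t
E2 result:
f | z
(0 rows)
Witness: (1, 'p') appears 1× in E1 but 0× in E2.

no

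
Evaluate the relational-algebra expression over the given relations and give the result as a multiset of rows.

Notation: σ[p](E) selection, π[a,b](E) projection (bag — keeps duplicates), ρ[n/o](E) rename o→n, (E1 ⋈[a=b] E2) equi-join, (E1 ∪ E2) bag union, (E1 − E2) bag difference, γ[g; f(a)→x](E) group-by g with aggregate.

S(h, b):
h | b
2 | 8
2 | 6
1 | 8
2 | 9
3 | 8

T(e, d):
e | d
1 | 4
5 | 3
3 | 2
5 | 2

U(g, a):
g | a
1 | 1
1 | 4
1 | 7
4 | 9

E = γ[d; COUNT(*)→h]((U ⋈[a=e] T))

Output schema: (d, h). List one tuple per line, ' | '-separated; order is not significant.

Row counts bottom-up:
  U → 4
  T → 4
  (U ⋈[a=e] T) → 1
  γ[d; COUNT(*)→h]((U ⋈[a=e] T)) → 1

== RESULT ==
d | h
4 | 1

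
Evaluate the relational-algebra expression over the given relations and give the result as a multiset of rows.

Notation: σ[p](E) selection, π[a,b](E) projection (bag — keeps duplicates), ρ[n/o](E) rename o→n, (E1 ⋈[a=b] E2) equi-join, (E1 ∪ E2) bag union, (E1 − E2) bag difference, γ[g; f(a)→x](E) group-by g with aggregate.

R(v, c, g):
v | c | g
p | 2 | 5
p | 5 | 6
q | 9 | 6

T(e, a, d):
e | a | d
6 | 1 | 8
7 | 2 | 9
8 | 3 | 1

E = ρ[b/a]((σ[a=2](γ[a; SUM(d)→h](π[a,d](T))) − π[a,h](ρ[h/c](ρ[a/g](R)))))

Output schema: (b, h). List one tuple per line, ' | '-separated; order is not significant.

Per-node cardinality:
  T → 3
  π[a,d](T) → 3
  γ[a; SUM(d)→h](π[a,d](T)) → 3
  σ[a=2](γ[a; SUM(d)→h](π[a,d](T))) → 1
  R → 3
  ρ[a/g](R) → 3
  ρ[h/c](ρ[a/g](R)) → 3
  π[a,h](ρ[h/c](ρ[a/g](R))) → 3
  (σ[a=2](γ[a; SUM(d)→h](π[a,d](T))) − π[a,h](ρ[h/c](ρ[a/g](R)))) → 1
  ρ[b/a]((σ[a=2](γ[a; SUM(d)→h](π[a,d](T))) − π[a,h](ρ[h/c](ρ[a/g](R))))) → 1

== RESULT ==
b | h
2 | 9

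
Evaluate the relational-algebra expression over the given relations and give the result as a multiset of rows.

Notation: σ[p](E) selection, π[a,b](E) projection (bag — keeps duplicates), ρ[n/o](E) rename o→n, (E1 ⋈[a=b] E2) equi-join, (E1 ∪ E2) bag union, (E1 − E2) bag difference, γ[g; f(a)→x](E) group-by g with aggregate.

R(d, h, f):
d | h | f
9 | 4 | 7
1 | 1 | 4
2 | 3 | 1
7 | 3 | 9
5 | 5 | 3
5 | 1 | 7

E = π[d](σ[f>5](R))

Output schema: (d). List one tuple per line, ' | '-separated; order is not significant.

Stepwise |·|:
  R → 6
  σ[f>5](R) → 3
  π[d](σ[f>5](R)) → 3

== RESULT ==
d
5
7
9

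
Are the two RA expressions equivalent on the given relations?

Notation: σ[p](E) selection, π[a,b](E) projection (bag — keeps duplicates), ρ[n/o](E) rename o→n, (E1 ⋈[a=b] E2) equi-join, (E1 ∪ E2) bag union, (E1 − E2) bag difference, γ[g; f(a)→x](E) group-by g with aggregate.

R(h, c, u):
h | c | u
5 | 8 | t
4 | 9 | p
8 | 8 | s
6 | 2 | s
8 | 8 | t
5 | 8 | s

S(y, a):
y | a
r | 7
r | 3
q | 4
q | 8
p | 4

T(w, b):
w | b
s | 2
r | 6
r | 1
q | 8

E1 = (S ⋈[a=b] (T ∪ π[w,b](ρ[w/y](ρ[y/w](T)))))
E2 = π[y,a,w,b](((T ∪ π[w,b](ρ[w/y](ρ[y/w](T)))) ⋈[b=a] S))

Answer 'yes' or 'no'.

E1 stepwise |·|:
  S → 5
  T → 4
  T → 4
  ρ[y/w](T) → 4
  ρ[w/y](ρ[y/w](T)) → 4
  π[w,b](ρ[w/y](ρ[y/w](T))) → 4
  (T ∪ π[w,b](ρ[w/y](ρ[y/w](T)))) → 8
  (S ⋈[a=b] (T ∪ π[w,b](ρ[w/y](ρ[y/w](T))))) → 2
E2 stepwise |·|:
  T → 4
  T → 4
  ρ[y/w](T) → 4
  ρ[w/y](ρ[y/w](T)) → 4
  π[w,b](ρ[w/y](ρ[y/w](T))) → 4
  (T ∪ π[w,b](ρ[w/y](ρ[y/w](T)))) → 8
  S → 5
  ((T ∪ π[w,b](ρ[w/y](ρ[y/w](T)))) ⋈[b=a] S) → 2
  π[y,a,w,b](((T ∪ π[w,b](ρ[w/y](ρ[y/w](T)))) ⋈[b=a] S)) → 2

E1 and E2 produce the same multiset:
y | a | w | b
q | 8 | q | 8
q | 8 | q | 8

yes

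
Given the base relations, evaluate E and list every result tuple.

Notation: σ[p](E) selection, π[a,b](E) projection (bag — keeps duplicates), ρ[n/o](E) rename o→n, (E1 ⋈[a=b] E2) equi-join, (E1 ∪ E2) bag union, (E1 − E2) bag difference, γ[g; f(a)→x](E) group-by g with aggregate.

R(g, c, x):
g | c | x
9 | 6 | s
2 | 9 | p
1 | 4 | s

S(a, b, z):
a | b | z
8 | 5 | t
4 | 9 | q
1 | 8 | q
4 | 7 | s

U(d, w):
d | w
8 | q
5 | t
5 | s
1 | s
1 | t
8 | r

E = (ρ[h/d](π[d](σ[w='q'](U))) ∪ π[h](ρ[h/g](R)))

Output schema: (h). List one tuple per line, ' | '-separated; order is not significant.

Subexpression sizes:
  U → 6
  σ[w='q'](U) → 1
  π[d](σ[w='q'](U)) → 1
  ρ[h/d](π[d](σ[w='q'](U))) → 1
  R → 3
  ρ[h/g](R) → 3
  π[h](ρ[h/g](R)) → 3
  (ρ[h/d](π[d](σ[w='q'](U))) ∪ π[h](ρ[h/g](R))) → 4

== RESULT ==
h
1
2
8
9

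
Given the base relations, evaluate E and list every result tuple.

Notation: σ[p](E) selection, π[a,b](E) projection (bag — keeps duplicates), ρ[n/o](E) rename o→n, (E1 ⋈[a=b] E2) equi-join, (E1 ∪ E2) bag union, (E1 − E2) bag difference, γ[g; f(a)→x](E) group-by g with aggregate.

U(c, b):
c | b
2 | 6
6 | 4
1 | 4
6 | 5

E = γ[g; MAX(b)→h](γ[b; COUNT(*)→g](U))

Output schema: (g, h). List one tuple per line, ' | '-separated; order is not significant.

Subexpression sizes:
  U → 4
  γ[b; COUNT(*)→g](U) → 3
  γ[g; MAX(b)→h](γ[b; COUNT(*)→g](U)) → 2

== RESULT ==
g | h
1 | 6
2 | 4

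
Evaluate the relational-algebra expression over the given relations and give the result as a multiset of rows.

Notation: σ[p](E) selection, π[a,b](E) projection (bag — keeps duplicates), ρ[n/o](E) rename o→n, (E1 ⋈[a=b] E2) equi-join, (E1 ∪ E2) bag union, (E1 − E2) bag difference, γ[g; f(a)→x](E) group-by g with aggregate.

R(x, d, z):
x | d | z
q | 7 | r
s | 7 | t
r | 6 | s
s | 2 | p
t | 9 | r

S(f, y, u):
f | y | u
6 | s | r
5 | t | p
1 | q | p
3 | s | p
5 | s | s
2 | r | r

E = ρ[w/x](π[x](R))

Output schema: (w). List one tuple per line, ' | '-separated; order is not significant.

Row counts bottom-up:
  R → 5
  π[x](R) → 5
  ρ[w/x](π[x](R)) → 5

== RESULT ==
w
q
r
s
s
t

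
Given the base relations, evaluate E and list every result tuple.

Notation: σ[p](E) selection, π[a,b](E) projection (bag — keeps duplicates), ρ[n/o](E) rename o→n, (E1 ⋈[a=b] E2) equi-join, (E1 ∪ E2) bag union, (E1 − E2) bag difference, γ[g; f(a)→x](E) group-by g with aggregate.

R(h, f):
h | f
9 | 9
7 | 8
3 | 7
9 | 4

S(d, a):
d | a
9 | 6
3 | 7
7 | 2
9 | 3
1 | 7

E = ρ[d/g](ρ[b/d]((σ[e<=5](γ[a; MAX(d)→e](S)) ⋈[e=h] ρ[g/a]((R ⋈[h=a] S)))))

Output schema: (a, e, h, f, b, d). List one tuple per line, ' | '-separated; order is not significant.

Row counts bottom-up:
  S → 5
  γ[a; MAX(d)→e](S) → 4
  σ[e<=5](γ[a; MAX(d)→e](S)) → 1
  R → 4
  S → 5
  (R ⋈[h=a] S) → 3
  ρ[g/a]((R ⋈[h=a] S)) → 3
  (σ[e<=5](γ[a; MAX(d)→e](S)) ⋈[e=h] ρ[g/a]((R ⋈[h=a] S))) → 1
  ρ[b/d]((σ[e<=5](γ[a; MAX(d)→e](S)) ⋈[e=h] ρ[g/a]((R ⋈[h=a] S)))) → 1
  ρ[d/g](ρ[b/d]((σ[e<=5](γ[a; MAX(d)→e](S)) ⋈[e=h] ρ[g/a]((R ⋈[h=a] S))))) → 1

== RESULT ==
a | e | h | f | b | d
7 | 3 | 3 | 7 | 9 | 3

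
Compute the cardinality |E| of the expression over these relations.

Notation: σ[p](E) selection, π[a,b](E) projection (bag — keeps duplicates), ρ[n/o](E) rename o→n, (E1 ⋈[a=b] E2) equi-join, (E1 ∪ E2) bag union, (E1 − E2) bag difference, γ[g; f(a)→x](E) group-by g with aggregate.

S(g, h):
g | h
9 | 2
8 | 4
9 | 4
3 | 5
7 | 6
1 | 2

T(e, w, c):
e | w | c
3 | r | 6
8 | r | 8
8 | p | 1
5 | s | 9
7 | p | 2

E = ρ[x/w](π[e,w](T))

Row counts bottom-up:
  T → 5
  π[e,w](T) → 5
  ρ[x/w](π[e,w](T)) → 5

|E| = 5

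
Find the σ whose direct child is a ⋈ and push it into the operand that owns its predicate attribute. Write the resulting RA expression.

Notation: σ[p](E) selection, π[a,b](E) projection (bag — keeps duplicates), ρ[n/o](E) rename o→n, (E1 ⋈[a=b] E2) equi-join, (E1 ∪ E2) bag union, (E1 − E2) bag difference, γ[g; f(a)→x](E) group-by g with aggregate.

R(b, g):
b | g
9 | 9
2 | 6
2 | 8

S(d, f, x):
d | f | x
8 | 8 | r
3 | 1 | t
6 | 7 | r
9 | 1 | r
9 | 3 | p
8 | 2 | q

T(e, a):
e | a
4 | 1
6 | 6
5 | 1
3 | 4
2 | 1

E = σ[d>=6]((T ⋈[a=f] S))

σ filters on d, owned by the right side.
E' = (T ⋈[a=f] σ[d>=6](S))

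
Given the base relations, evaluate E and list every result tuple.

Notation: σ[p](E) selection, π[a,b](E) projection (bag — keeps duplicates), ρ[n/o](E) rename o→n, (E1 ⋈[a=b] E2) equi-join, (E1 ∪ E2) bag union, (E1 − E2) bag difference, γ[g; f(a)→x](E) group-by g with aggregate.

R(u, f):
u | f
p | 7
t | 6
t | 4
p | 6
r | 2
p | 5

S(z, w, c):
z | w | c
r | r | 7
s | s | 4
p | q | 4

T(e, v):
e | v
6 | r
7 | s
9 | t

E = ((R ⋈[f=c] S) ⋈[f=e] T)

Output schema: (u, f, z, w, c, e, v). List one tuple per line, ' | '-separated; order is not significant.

Per-node cardinality:
  R → 6
  S → 3
  (R ⋈[f=c] S) → 3
  T → 3
  ((R ⋈[f=c] S) ⋈[f=e] T) → 1

== RESULT ==
u | f | z | w | c | e | v
p | 7 | r | r | 7 | 7 | s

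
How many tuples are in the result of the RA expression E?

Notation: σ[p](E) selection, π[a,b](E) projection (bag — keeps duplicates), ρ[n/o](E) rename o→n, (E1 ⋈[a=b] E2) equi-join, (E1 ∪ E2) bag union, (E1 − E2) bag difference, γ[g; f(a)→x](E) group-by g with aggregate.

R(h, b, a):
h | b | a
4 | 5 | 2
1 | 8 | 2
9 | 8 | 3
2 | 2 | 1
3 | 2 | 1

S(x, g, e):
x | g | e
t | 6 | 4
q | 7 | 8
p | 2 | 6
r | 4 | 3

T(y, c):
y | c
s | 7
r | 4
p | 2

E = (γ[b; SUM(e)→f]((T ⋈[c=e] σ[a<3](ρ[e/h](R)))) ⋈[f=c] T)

Per-node cardinality:
  T → 3
  R → 5
  ρ[e/h](R) → 5
  σ[a<3](ρ[e/h](R)) → 4
  (T ⋈[c=e] σ[a<3](ρ[e/h](R))) → 2
  γ[b; SUM(e)→f]((T ⋈[c=e] σ[a<3](ρ[e/h](R)))) → 2
  T → 3
  (γ[b; SUM(e)→f]((T ⋈[c=e] σ[a<3](ρ[e/h](R)))) ⋈[f=c] T) → 2

|E| = 2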